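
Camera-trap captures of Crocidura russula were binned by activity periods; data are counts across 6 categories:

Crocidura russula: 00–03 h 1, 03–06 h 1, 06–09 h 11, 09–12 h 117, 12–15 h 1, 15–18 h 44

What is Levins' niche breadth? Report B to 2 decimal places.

1.94

Proportions for Crocidura russula (n=175): 1/175=0.0057, 1/175=0.0057, 11/175=0.0629, 117/175=0.6686, 1/175=0.0057, 44/175=0.2514
Σpᵢ² = 0.0057² + 0.0057² + 0.0629² + 0.6686² + 0.0057² + 0.2514² = 0.000032 + 0.000032 + 0.003956 + 0.447026 + 0.000032 + 0.063202 = 0.514280
B = 1 / 0.514280 = 1.9445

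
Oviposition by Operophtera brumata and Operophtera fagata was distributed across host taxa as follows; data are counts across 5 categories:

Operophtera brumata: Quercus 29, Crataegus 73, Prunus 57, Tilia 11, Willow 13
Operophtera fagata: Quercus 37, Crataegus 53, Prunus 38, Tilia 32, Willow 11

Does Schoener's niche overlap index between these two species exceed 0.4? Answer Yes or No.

Proportions for Operophtera brumata (n=183): 29/183=0.1585, 73/183=0.3989, 57/183=0.3115, 11/183=0.0601, 13/183=0.0710
Proportions for Operophtera fagata (n=171): 37/171=0.2164, 53/171=0.3099, 38/171=0.2222, 32/171=0.1871, 11/171=0.0643
Σ|p₁ᵢ − p₂ᵢ| = 0.0579 + 0.0890 + 0.0893 + 0.1270 + 0.0067 = 0.3699
D = 1 − ½ × 0.3699 = 1 − 0.18495 = 0.81505
D = 0.81505 > 0.4 → Yes.

Yes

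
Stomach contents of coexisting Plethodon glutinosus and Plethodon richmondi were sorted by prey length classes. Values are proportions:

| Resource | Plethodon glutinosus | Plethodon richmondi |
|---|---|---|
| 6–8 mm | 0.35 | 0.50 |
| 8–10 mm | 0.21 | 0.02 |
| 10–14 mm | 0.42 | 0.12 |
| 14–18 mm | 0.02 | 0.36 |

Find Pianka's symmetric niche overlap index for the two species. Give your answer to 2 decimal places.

0.64

Σ p₁ᵢp₂ᵢ = 0.1750 + 0.0042 + 0.0504 + 0.0072 = 0.2368
Σp_1ᵢ² = 0.35² + 0.21² + 0.42² + 0.02² = 0.1225 + 0.0441 + 0.1764 + 0.0004 = 0.3434
Σp_2ᵢ² = 0.50² + 0.02² + 0.12² + 0.36² = 0.2500 + 0.0004 + 0.0144 + 0.1296 = 0.3944
O = 0.2368 / √(0.3434 × 0.3944) = 0.2368 / 0.36802 = 0.6434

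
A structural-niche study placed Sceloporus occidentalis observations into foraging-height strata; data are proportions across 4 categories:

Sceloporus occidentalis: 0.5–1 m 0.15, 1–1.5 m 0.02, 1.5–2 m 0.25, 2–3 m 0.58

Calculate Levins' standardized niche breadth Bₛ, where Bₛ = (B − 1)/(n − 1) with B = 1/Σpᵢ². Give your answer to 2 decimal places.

Σpᵢ² = 0.15² + 0.02² + 0.25² + 0.58² = 0.0225 + 0.0004 + 0.0625 + 0.3364 = 0.4218
B = 1 / 0.4218 = 2.3708
Bₛ = (B − 1)/(n − 1) = (2.3708 − 1)/(4 − 1) = 1.3708/3 = 0.4569

0.46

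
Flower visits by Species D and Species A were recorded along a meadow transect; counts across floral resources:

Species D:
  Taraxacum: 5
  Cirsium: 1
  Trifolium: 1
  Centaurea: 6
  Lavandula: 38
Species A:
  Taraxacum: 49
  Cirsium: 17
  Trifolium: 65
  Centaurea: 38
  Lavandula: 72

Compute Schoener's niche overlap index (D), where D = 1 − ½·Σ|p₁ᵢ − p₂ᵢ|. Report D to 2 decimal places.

Proportions for Species D (n=51): 5/51=0.0980, 1/51=0.0196, 1/51=0.0196, 6/51=0.1176, 38/51=0.7451
Proportions for Species A (n=241): 49/241=0.2033, 17/241=0.0705, 65/241=0.2697, 38/241=0.1577, 72/241=0.2988
Σ|p₁ᵢ − p₂ᵢ| = 0.1053 + 0.0509 + 0.2501 + 0.0401 + 0.4463 = 0.8927
D = 1 − ½ × 0.8927 = 1 − 0.44635 = 0.55365

0.55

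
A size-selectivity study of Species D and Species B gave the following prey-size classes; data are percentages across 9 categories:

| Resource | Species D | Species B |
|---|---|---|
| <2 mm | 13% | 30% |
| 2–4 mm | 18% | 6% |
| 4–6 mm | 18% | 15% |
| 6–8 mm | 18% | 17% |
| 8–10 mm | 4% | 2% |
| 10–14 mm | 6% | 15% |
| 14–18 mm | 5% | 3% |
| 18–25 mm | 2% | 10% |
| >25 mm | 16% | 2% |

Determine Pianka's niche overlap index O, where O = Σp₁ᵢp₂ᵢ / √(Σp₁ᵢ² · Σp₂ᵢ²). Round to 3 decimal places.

0.761

Convert percentages to proportions (divide by 100).
Σ p₁ᵢp₂ᵢ = 0.0390 + 0.0108 + 0.0270 + 0.0306 + 0.0008 + 0.0090 + 0.0015 + 0.0020 + 0.0032 = 0.1239
Σp_1ᵢ² = 0.13² + 0.18² + 0.18² + 0.18² + 0.04² + 0.06² + 0.05² + 0.02² + 0.16² = 0.0169 + 0.0324 + 0.0324 + 0.0324 + 0.0016 + 0.0036 + 0.0025 + 0.0004 + 0.0256 = 0.1478
Σp_2ᵢ² = 0.30² + 0.06² + 0.15² + 0.17² + 0.02² + 0.15² + 0.03² + 0.10² + 0.02² = 0.0900 + 0.0036 + 0.0225 + 0.0289 + 0.0004 + 0.0225 + 0.0009 + 0.0100 + 0.0004 = 0.1792
O = 0.1239 / √(0.1478 × 0.1792) = 0.1239 / 0.162744 = 0.76132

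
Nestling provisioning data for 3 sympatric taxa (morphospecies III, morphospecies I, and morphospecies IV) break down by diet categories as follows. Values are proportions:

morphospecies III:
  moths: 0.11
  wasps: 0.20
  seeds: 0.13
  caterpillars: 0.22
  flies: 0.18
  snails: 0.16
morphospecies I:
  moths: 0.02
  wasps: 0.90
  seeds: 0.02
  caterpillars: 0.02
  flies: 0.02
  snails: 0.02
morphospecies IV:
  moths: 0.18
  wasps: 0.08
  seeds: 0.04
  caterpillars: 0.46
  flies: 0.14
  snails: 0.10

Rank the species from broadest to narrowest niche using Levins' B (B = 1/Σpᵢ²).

morphospecies III > morphospecies IV > morphospecies I

Σp_IIIᵢ² = 0.11² + 0.20² + 0.13² + 0.22² + 0.18² + 0.16² = 0.0121 + 0.0400 + 0.0169 + 0.0484 + 0.0324 + 0.0256 = 0.1754
B_III = 1 / 0.1754 = 5.7013
Σp_Iᵢ² = 0.02² + 0.90² + 0.02² + 0.02² + 0.02² + 0.02² = 0.0004 + 0.8100 + 0.0004 + 0.0004 + 0.0004 + 0.0004 = 0.8120
B_I = 1 / 0.8120 = 1.2315
Σp_IVᵢ² = 0.18² + 0.08² + 0.04² + 0.46² + 0.14² + 0.10² = 0.0324 + 0.0064 + 0.0016 + 0.2116 + 0.0196 + 0.0100 = 0.2816
B_IV = 1 / 0.2816 = 3.5511
Ranking by B (broadest → narrowest): morphospecies III (5.70) > morphospecies IV (3.55) > morphospecies I (1.23)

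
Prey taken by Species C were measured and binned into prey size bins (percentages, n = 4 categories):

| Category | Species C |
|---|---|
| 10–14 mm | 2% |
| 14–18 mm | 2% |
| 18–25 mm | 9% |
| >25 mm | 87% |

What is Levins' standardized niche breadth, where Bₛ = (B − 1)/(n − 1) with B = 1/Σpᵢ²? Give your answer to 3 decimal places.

Convert percentages to proportions (divide by 100).
Σpᵢ² = 0.02² + 0.02² + 0.09² + 0.87² = 0.0004 + 0.0004 + 0.0081 + 0.7569 = 0.7658
B = 1 / 0.7658 = 1.30582
Bₛ = (B − 1)/(n − 1) = (1.30582 − 1)/(4 − 1) = 0.30582/3 = 0.10194

0.102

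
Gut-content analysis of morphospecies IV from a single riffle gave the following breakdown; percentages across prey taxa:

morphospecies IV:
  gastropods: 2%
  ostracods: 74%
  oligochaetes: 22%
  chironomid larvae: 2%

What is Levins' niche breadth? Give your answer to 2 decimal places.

1.68

Convert percentages to proportions (divide by 100).
Σpᵢ² = 0.02² + 0.74² + 0.22² + 0.02² = 0.0004 + 0.5476 + 0.0484 + 0.0004 = 0.5968
B = 1 / 0.5968 = 1.6756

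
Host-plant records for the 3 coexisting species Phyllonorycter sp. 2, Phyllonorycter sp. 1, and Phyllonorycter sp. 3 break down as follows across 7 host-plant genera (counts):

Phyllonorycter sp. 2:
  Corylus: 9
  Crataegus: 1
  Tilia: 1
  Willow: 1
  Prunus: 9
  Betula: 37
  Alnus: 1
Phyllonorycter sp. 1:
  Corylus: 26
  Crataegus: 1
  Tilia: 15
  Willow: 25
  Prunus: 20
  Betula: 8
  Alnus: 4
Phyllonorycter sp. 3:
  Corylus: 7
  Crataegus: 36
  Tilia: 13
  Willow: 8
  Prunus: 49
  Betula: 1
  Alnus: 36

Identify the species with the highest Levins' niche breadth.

Proportions for Phyllonorycter sp. 2 (n=59): 9/59=0.1525, 1/59=0.0169, 1/59=0.0169, 1/59=0.0169, 9/59=0.1525, 37/59=0.6271, 1/59=0.0169
Proportions for Phyllonorycter sp. 1 (n=99): 26/99=0.2626, 1/99=0.0101, 15/99=0.1515, 25/99=0.2525, 20/99=0.2020, 8/99=0.0808, 4/99=0.0404
Proportions for Phyllonorycter sp. 3 (n=150): 7/150=0.0467, 36/150=0.2400, 13/150=0.0867, 8/150=0.0533, 49/150=0.3267, 1/150=0.0067, 36/150=0.2400
Σp_2ᵢ² = 0.1525² + 0.0169² + 0.0169² + 0.0169² + 0.1525² + 0.6271² + 0.0169² = 0.023256 + 0.000286 + 0.000286 + 0.000286 + 0.023256 + 0.393254 + 0.000286 = 0.440910
B_2 = 1 / 0.440910 = 2.2680
Σp_1ᵢ² = 0.2626² + 0.0101² + 0.1515² + 0.2525² + 0.2020² + 0.0808² + 0.0404² = 0.068959 + 0.000102 + 0.022952 + 0.063756 + 0.040804 + 0.006529 + 0.001632 = 0.204734
B_1 = 1 / 0.204734 = 4.8844
Σp_3ᵢ² = 0.0467² + 0.2400² + 0.0867² + 0.0533² + 0.3267² + 0.0067² + 0.2400² = 0.002181 + 0.057600 + 0.007517 + 0.002841 + 0.106733 + 0.000045 + 0.057600 = 0.234517
B_3 = 1 / 0.234517 = 4.2641
Highest B → broadest niche (most generalist): Phyllonorycter sp. 1 (B = 4.88).

Phyllonorycter sp. 1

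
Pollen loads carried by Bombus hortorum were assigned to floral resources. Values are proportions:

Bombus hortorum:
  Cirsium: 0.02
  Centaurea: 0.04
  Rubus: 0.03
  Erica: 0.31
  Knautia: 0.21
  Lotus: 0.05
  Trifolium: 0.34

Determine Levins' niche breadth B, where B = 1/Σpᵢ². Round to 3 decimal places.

Σpᵢ² = 0.02² + 0.04² + 0.03² + 0.31² + 0.21² + 0.05² + 0.34² = 0.0004 + 0.0016 + 0.0009 + 0.0961 + 0.0441 + 0.0025 + 0.1156 = 0.2612
B = 1 / 0.2612 = 3.82848

3.828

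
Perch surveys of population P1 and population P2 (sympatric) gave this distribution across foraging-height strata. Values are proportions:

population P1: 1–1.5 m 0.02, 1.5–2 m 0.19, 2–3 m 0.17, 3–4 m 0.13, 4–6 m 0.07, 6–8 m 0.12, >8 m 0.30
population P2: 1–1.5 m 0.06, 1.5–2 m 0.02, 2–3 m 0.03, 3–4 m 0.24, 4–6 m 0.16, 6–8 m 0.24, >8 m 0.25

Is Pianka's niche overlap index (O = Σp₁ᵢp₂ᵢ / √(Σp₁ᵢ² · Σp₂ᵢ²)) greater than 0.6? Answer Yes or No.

Yes

Σ p₁ᵢp₂ᵢ = 0.0012 + 0.0038 + 0.0051 + 0.0312 + 0.0112 + 0.0288 + 0.0750 = 0.1563
Σp_1ᵢ² = 0.02² + 0.19² + 0.17² + 0.13² + 0.07² + 0.12² + 0.30² = 0.0004 + 0.0361 + 0.0289 + 0.0169 + 0.0049 + 0.0144 + 0.0900 = 0.1916
Σp_2ᵢ² = 0.06² + 0.02² + 0.03² + 0.24² + 0.16² + 0.24² + 0.25² = 0.0036 + 0.0004 + 0.0009 + 0.0576 + 0.0256 + 0.0576 + 0.0625 = 0.2082
O = 0.1563 / √(0.1916 × 0.2082) = 0.1563 / 0.19973 = 0.7826
O = 0.7826 > 0.6 → Yes.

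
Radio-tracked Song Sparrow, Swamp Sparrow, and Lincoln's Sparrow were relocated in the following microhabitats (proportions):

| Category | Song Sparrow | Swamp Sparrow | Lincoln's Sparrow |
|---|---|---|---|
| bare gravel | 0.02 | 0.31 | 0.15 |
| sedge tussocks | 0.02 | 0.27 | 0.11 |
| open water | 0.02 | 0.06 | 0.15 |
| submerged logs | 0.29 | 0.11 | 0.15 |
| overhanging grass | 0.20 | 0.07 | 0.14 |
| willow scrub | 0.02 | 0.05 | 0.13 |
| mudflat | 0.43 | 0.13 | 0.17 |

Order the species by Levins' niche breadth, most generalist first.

Σp_Songᵢ² = 0.02² + 0.02² + 0.02² + 0.29² + 0.20² + 0.02² + 0.43² = 0.0004 + 0.0004 + 0.0004 + 0.0841 + 0.0400 + 0.0004 + 0.1849 = 0.3106
B_Song = 1 / 0.3106 = 3.2196
Σp_Swamᵢ² = 0.31² + 0.27² + 0.06² + 0.11² + 0.07² + 0.05² + 0.13² = 0.0961 + 0.0729 + 0.0036 + 0.0121 + 0.0049 + 0.0025 + 0.0169 = 0.2090
B_Swam = 1 / 0.2090 = 4.7847
Σp_Lincᵢ² = 0.15² + 0.11² + 0.15² + 0.15² + 0.14² + 0.13² + 0.17² = 0.0225 + 0.0121 + 0.0225 + 0.0225 + 0.0196 + 0.0169 + 0.0289 = 0.1450
B_Linc = 1 / 0.1450 = 6.8966
Ranking by B (broadest → narrowest): Lincoln's Sparrow (6.90) > Swamp Sparrow (4.78) > Song Sparrow (3.22)

Lincoln's Sparrow > Swamp Sparrow > Song Sparrow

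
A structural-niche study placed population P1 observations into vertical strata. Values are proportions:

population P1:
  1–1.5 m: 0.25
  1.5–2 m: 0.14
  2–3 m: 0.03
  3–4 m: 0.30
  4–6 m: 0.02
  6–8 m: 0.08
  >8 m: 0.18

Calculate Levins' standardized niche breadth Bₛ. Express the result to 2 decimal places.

0.62

Σpᵢ² = 0.25² + 0.14² + 0.03² + 0.30² + 0.02² + 0.08² + 0.18² = 0.0625 + 0.0196 + 0.0009 + 0.0900 + 0.0004 + 0.0064 + 0.0324 = 0.2122
B = 1 / 0.2122 = 4.7125
Bₛ = (B − 1)/(n − 1) = (4.7125 − 1)/(7 − 1) = 3.7125/6 = 0.6188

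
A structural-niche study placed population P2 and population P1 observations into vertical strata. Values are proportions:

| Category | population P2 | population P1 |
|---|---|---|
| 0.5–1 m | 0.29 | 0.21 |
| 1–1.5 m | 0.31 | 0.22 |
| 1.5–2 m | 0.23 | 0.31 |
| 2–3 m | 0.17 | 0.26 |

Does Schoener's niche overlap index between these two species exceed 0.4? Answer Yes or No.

Σ|p₁ᵢ − p₂ᵢ| = 0.08 + 0.09 + 0.08 + 0.09 = 0.34
D = 1 − ½ × 0.34 = 1 − 0.170 = 0.8300
D = 0.8300 > 0.4 → Yes.

Yes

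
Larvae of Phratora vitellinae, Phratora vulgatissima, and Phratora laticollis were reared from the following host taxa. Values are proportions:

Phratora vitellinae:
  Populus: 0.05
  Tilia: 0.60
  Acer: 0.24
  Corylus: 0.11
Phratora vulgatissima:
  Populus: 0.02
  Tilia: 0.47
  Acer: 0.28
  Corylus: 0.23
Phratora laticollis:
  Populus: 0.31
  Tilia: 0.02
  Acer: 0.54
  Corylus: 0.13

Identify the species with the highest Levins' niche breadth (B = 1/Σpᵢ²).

Σp_viteᵢ² = 0.05² + 0.60² + 0.24² + 0.11² = 0.0025 + 0.3600 + 0.0576 + 0.0121 = 0.4322
B_vite = 1 / 0.4322 = 2.3137
Σp_vulgᵢ² = 0.02² + 0.47² + 0.28² + 0.23² = 0.0004 + 0.2209 + 0.0784 + 0.0529 = 0.3526
B_vulg = 1 / 0.3526 = 2.8361
Σp_latiᵢ² = 0.31² + 0.02² + 0.54² + 0.13² = 0.0961 + 0.0004 + 0.2916 + 0.0169 = 0.4050
B_lati = 1 / 0.4050 = 2.4691
Highest B → broadest niche (most generalist): Phratora vulgatissima (B = 2.84).

Phratora vulgatissima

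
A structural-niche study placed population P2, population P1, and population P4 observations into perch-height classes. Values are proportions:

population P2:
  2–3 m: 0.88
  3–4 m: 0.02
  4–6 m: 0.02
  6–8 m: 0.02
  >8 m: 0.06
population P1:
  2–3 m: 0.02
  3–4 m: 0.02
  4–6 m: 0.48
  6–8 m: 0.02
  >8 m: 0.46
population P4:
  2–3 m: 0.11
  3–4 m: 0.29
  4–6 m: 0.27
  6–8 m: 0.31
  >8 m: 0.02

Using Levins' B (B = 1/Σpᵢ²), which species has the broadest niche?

population P4

Σp_P2ᵢ² = 0.88² + 0.02² + 0.02² + 0.02² + 0.06² = 0.7744 + 0.0004 + 0.0004 + 0.0004 + 0.0036 = 0.7792
B_P2 = 1 / 0.7792 = 1.2834
Σp_P1ᵢ² = 0.02² + 0.02² + 0.48² + 0.02² + 0.46² = 0.0004 + 0.0004 + 0.2304 + 0.0004 + 0.2116 = 0.4432
B_P1 = 1 / 0.4432 = 2.2563
Σp_P4ᵢ² = 0.11² + 0.29² + 0.27² + 0.31² + 0.02² = 0.0121 + 0.0841 + 0.0729 + 0.0961 + 0.0004 = 0.2656
B_P4 = 1 / 0.2656 = 3.7651
Highest B → broadest niche (most generalist): population P4 (B = 3.77).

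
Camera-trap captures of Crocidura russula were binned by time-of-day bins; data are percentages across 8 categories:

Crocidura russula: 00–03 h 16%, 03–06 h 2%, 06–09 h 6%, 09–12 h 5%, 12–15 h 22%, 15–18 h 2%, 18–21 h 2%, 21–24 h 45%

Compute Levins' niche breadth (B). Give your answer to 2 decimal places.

3.52

Convert percentages to proportions (divide by 100).
Σpᵢ² = 0.16² + 0.02² + 0.06² + 0.05² + 0.22² + 0.02² + 0.02² + 0.45² = 0.0256 + 0.0004 + 0.0036 + 0.0025 + 0.0484 + 0.0004 + 0.0004 + 0.2025 = 0.2838
B = 1 / 0.2838 = 3.5236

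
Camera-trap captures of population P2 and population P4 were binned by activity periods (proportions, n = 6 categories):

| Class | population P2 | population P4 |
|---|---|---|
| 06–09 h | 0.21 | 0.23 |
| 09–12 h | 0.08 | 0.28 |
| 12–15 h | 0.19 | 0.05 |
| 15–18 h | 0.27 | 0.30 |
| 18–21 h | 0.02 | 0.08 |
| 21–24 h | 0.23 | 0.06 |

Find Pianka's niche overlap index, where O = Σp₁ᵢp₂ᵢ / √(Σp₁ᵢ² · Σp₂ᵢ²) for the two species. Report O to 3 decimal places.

0.792

Σ p₁ᵢp₂ᵢ = 0.0483 + 0.0224 + 0.0095 + 0.0810 + 0.0016 + 0.0138 = 0.1766
Σp_1ᵢ² = 0.21² + 0.08² + 0.19² + 0.27² + 0.02² + 0.23² = 0.0441 + 0.0064 + 0.0361 + 0.0729 + 0.0004 + 0.0529 = 0.2128
Σp_2ᵢ² = 0.23² + 0.28² + 0.05² + 0.30² + 0.08² + 0.06² = 0.0529 + 0.0784 + 0.0025 + 0.0900 + 0.0064 + 0.0036 = 0.2338
O = 0.1766 / √(0.2128 × 0.2338) = 0.1766 / 0.223053 = 0.79174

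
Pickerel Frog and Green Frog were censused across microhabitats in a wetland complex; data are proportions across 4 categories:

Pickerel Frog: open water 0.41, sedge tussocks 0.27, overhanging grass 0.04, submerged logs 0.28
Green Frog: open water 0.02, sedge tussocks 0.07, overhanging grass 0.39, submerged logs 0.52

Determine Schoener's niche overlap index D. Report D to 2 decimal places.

0.41

Σ|p₁ᵢ − p₂ᵢ| = 0.39 + 0.20 + 0.35 + 0.24 = 1.18
D = 1 − ½ × 1.18 = 1 − 0.590 = 0.4100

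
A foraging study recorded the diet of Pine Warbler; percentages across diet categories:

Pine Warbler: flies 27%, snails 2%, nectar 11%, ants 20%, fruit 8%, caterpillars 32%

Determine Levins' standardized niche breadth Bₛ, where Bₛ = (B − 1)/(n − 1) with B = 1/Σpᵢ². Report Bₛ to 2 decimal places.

0.65

Convert percentages to proportions (divide by 100).
Σpᵢ² = 0.27² + 0.02² + 0.11² + 0.20² + 0.08² + 0.32² = 0.0729 + 0.0004 + 0.0121 + 0.0400 + 0.0064 + 0.1024 = 0.2342
B = 1 / 0.2342 = 4.2699
Bₛ = (B − 1)/(n − 1) = (4.2699 − 1)/(6 − 1) = 3.2699/5 = 0.6540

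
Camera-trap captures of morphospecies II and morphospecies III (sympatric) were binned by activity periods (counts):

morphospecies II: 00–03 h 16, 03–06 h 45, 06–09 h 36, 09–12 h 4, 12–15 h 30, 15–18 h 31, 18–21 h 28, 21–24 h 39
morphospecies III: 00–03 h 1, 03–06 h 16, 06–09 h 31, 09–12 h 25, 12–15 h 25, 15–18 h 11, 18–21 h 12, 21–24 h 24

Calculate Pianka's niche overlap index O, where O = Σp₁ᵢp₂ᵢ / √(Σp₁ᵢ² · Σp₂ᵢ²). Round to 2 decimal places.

Proportions for morphospecies II (n=229): 16/229=0.0699, 45/229=0.1965, 36/229=0.1572, 4/229=0.0175, 30/229=0.1310, 31/229=0.1354, 28/229=0.1223, 39/229=0.1703
Proportions for morphospecies III (n=145): 1/145=0.0069, 16/145=0.1103, 31/145=0.2138, 25/145=0.1724, 25/145=0.1724, 11/145=0.0759, 12/145=0.0828, 24/145=0.1655
Σ p₁ᵢp₂ᵢ = 0.000482 + 0.021674 + 0.033609 + 0.003017 + 0.022584 + 0.010277 + 0.010126 + 0.028185 = 0.129954
Σp_1ᵢ² = 0.0699² + 0.1965² + 0.1572² + 0.0175² + 0.1310² + 0.1354² + 0.1223² + 0.1703² = 0.004886 + 0.038612 + 0.024712 + 0.000306 + 0.017161 + 0.018333 + 0.014957 + 0.029002 = 0.147969
Σp_2ᵢ² = 0.0069² + 0.1103² + 0.2138² + 0.1724² + 0.1724² + 0.0759² + 0.0828² + 0.1655² = 0.000048 + 0.012166 + 0.045710 + 0.029722 + 0.029722 + 0.005761 + 0.006856 + 0.027390 = 0.157375
O = 0.129954 / √(0.147969 × 0.157375) = 0.129954 / 0.1525995 = 0.8516

0.85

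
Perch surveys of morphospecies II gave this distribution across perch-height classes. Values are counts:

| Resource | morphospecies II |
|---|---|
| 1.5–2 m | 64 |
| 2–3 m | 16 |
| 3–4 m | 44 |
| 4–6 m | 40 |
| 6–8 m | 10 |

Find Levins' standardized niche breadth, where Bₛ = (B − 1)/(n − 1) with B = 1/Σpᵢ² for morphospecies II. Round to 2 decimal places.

Proportions for morphospecies II (n=174): 64/174=0.3678, 16/174=0.0920, 44/174=0.2529, 40/174=0.2299, 10/174=0.0575
Σpᵢ² = 0.3678² + 0.0920² + 0.2529² + 0.2299² + 0.0575² = 0.135277 + 0.008464 + 0.063958 + 0.052854 + 0.003306 = 0.263859
B = 1 / 0.263859 = 3.7899
Bₛ = (B − 1)/(n − 1) = (3.7899 − 1)/(5 − 1) = 2.7899/4 = 0.6975

0.70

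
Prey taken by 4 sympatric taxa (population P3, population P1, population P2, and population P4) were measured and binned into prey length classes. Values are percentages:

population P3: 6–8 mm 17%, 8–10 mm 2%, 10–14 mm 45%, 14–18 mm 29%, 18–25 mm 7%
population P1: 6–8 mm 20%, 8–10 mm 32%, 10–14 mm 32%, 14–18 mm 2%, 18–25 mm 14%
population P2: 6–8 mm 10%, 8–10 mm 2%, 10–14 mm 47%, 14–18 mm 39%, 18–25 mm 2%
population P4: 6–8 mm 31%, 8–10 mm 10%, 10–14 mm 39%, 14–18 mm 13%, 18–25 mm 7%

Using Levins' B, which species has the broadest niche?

Convert percentages to proportions (divide by 100).
Σp_P3ᵢ² = 0.17² + 0.02² + 0.45² + 0.29² + 0.07² = 0.0289 + 0.0004 + 0.2025 + 0.0841 + 0.0049 = 0.3208
B_P3 = 1 / 0.3208 = 3.1172
Σp_P1ᵢ² = 0.20² + 0.32² + 0.32² + 0.02² + 0.14² = 0.0400 + 0.1024 + 0.1024 + 0.0004 + 0.0196 = 0.2648
B_P1 = 1 / 0.2648 = 3.7764
Σp_P2ᵢ² = 0.10² + 0.02² + 0.47² + 0.39² + 0.02² = 0.0100 + 0.0004 + 0.2209 + 0.1521 + 0.0004 = 0.3838
B_P2 = 1 / 0.3838 = 2.6055
Σp_P4ᵢ² = 0.31² + 0.10² + 0.39² + 0.13² + 0.07² = 0.0961 + 0.0100 + 0.1521 + 0.0169 + 0.0049 = 0.2800
B_P4 = 1 / 0.2800 = 3.5714
Highest B → broadest niche (most generalist): population P1 (B = 3.78).

population P1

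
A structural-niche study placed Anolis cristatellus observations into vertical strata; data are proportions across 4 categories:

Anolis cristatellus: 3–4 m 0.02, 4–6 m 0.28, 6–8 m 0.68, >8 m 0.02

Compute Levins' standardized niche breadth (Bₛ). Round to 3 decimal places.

Σpᵢ² = 0.02² + 0.28² + 0.68² + 0.02² = 0.0004 + 0.0784 + 0.4624 + 0.0004 = 0.5416
B = 1 / 0.5416 = 1.84638
Bₛ = (B − 1)/(n − 1) = (1.84638 − 1)/(4 − 1) = 0.84638/3 = 0.28213

0.282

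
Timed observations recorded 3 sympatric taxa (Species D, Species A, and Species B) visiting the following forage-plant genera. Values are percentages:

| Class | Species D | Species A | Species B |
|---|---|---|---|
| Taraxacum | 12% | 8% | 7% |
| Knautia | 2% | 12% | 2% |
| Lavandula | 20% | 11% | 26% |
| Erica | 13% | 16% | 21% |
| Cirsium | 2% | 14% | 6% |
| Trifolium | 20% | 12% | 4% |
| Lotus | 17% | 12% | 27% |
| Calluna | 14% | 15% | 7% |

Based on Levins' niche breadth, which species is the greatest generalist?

Convert percentages to proportions (divide by 100).
Σp_Dᵢ² = 0.12² + 0.02² + 0.20² + 0.13² + 0.02² + 0.20² + 0.17² + 0.14² = 0.0144 + 0.0004 + 0.0400 + 0.0169 + 0.0004 + 0.0400 + 0.0289 + 0.0196 = 0.1606
B_D = 1 / 0.1606 = 6.2267
Σp_Aᵢ² = 0.08² + 0.12² + 0.11² + 0.16² + 0.14² + 0.12² + 0.12² + 0.15² = 0.0064 + 0.0144 + 0.0121 + 0.0256 + 0.0196 + 0.0144 + 0.0144 + 0.0225 = 0.1294
B_A = 1 / 0.1294 = 7.7280
Σp_Bᵢ² = 0.07² + 0.02² + 0.26² + 0.21² + 0.06² + 0.04² + 0.27² + 0.07² = 0.0049 + 0.0004 + 0.0676 + 0.0441 + 0.0036 + 0.0016 + 0.0729 + 0.0049 = 0.2000
B_B = 1 / 0.2000 = 5.0000
Highest B → broadest niche (most generalist): Species A (B = 7.73).

Species A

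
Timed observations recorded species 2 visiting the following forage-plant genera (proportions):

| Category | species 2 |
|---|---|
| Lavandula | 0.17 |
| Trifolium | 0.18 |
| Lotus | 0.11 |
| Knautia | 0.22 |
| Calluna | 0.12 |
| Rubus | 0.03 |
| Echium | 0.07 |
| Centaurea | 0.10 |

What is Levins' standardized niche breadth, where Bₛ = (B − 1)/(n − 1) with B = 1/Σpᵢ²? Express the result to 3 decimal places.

0.797

Σpᵢ² = 0.17² + 0.18² + 0.11² + 0.22² + 0.12² + 0.03² + 0.07² + 0.10² = 0.0289 + 0.0324 + 0.0121 + 0.0484 + 0.0144 + 0.0009 + 0.0049 + 0.0100 = 0.1520
B = 1 / 0.1520 = 6.57895
Bₛ = (B − 1)/(n − 1) = (6.57895 − 1)/(8 − 1) = 5.57895/7 = 0.79699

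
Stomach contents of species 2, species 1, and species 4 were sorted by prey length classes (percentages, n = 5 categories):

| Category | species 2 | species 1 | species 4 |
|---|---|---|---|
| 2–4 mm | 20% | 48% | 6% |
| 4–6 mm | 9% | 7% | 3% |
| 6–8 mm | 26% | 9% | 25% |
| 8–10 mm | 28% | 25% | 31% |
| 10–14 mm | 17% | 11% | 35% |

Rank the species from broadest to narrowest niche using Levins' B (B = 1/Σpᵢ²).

Convert percentages to proportions (divide by 100).
Σp_2ᵢ² = 0.20² + 0.09² + 0.26² + 0.28² + 0.17² = 0.0400 + 0.0081 + 0.0676 + 0.0784 + 0.0289 = 0.2230
B_2 = 1 / 0.2230 = 4.4843
Σp_1ᵢ² = 0.48² + 0.07² + 0.09² + 0.25² + 0.11² = 0.2304 + 0.0049 + 0.0081 + 0.0625 + 0.0121 = 0.3180
B_1 = 1 / 0.3180 = 3.1447
Σp_4ᵢ² = 0.06² + 0.03² + 0.25² + 0.31² + 0.35² = 0.0036 + 0.0009 + 0.0625 + 0.0961 + 0.1225 = 0.2856
B_4 = 1 / 0.2856 = 3.5014
Ranking by B (broadest → narrowest): species 2 (4.48) > species 4 (3.50) > species 1 (3.14)

species 2 > species 4 > species 1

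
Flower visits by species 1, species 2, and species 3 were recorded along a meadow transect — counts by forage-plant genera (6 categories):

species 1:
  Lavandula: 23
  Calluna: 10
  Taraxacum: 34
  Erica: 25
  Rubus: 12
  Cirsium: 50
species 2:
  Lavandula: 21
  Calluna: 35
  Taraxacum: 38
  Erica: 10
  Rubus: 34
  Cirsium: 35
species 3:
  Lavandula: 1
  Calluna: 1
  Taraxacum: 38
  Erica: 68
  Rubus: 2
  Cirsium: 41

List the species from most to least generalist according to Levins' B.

species 2 > species 1 > species 3

Proportions for species 1 (n=154): 23/154=0.1494, 10/154=0.0649, 34/154=0.2208, 25/154=0.1623, 12/154=0.0779, 50/154=0.3247
Proportions for species 2 (n=173): 21/173=0.1214, 35/173=0.2023, 38/173=0.2197, 10/173=0.0578, 34/173=0.1965, 35/173=0.2023
Proportions for species 3 (n=151): 1/151=0.0066, 1/151=0.0066, 38/151=0.2517, 68/151=0.4503, 2/151=0.0132, 41/151=0.2715
Σp_1ᵢ² = 0.1494² + 0.0649² + 0.2208² + 0.1623² + 0.0779² + 0.3247² = 0.022320 + 0.004212 + 0.048753 + 0.026341 + 0.006068 + 0.105430 = 0.213124
B_1 = 1 / 0.213124 = 4.6921
Σp_2ᵢ² = 0.1214² + 0.2023² + 0.2197² + 0.0578² + 0.1965² + 0.2023² = 0.014738 + 0.040925 + 0.048268 + 0.003341 + 0.038612 + 0.040925 = 0.186809
B_2 = 1 / 0.186809 = 5.3531
Σp_3ᵢ² = 0.0066² + 0.0066² + 0.2517² + 0.4503² + 0.0132² + 0.2715² = 0.000044 + 0.000044 + 0.063353 + 0.202770 + 0.000174 + 0.073712 = 0.340097
B_3 = 1 / 0.340097 = 2.9403
Ranking by B (broadest → narrowest): species 2 (5.35) > species 1 (4.69) > species 3 (2.94)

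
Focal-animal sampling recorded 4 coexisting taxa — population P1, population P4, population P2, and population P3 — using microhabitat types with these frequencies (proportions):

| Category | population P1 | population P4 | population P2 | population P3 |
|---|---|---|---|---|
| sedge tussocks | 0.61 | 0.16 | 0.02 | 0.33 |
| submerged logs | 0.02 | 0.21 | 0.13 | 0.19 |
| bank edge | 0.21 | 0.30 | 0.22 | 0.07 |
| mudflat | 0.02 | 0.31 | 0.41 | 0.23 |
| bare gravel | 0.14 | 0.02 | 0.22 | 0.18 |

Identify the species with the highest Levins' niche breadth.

population P3

Σp_P1ᵢ² = 0.61² + 0.02² + 0.21² + 0.02² + 0.14² = 0.3721 + 0.0004 + 0.0441 + 0.0004 + 0.0196 = 0.4366
B_P1 = 1 / 0.4366 = 2.2904
Σp_P4ᵢ² = 0.16² + 0.21² + 0.30² + 0.31² + 0.02² = 0.0256 + 0.0441 + 0.0900 + 0.0961 + 0.0004 = 0.2562
B_P4 = 1 / 0.2562 = 3.9032
Σp_P2ᵢ² = 0.02² + 0.13² + 0.22² + 0.41² + 0.22² = 0.0004 + 0.0169 + 0.0484 + 0.1681 + 0.0484 = 0.2822
B_P2 = 1 / 0.2822 = 3.5436
Σp_P3ᵢ² = 0.33² + 0.19² + 0.07² + 0.23² + 0.18² = 0.1089 + 0.0361 + 0.0049 + 0.0529 + 0.0324 = 0.2352
B_P3 = 1 / 0.2352 = 4.2517
Highest B → broadest niche (most generalist): population P3 (B = 4.25).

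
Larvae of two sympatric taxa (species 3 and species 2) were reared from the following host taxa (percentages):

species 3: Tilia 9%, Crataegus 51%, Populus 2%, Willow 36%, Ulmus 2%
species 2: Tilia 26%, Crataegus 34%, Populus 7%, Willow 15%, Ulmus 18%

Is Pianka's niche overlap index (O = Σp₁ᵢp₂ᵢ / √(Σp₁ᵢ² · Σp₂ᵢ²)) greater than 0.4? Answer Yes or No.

Yes

Convert percentages to proportions (divide by 100).
Σ p₁ᵢp₂ᵢ = 0.0234 + 0.1734 + 0.0014 + 0.0540 + 0.0036 = 0.2558
Σp_1ᵢ² = 0.09² + 0.51² + 0.02² + 0.36² + 0.02² = 0.0081 + 0.2601 + 0.0004 + 0.1296 + 0.0004 = 0.3986
Σp_2ᵢ² = 0.26² + 0.34² + 0.07² + 0.15² + 0.18² = 0.0676 + 0.1156 + 0.0049 + 0.0225 + 0.0324 = 0.2430
O = 0.2558 / √(0.3986 × 0.2430) = 0.2558 / 0.31122 = 0.8219
O = 0.8219 > 0.4 → Yes.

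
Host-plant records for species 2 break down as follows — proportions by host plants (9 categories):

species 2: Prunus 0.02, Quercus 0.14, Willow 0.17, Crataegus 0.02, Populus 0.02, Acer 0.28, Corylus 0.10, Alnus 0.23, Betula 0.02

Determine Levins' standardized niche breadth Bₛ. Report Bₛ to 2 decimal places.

Σpᵢ² = 0.02² + 0.14² + 0.17² + 0.02² + 0.02² + 0.28² + 0.10² + 0.23² + 0.02² = 0.0004 + 0.0196 + 0.0289 + 0.0004 + 0.0004 + 0.0784 + 0.0100 + 0.0529 + 0.0004 = 0.1914
B = 1 / 0.1914 = 5.2247
Bₛ = (B − 1)/(n − 1) = (5.2247 − 1)/(9 − 1) = 4.2247/8 = 0.5281

0.53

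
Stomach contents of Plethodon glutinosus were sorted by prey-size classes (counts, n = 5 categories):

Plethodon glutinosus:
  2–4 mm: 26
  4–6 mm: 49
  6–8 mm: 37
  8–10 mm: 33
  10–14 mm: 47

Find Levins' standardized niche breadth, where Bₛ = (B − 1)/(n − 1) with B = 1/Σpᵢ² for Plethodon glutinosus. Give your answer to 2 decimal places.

Proportions for Plethodon glutinosus (n=192): 26/192=0.1354, 49/192=0.2552, 37/192=0.1927, 33/192=0.1719, 47/192=0.2448
Σpᵢ² = 0.1354² + 0.2552² + 0.1927² + 0.1719² + 0.2448² = 0.018333 + 0.065127 + 0.037133 + 0.029550 + 0.059927 = 0.210070
B = 1 / 0.210070 = 4.7603
Bₛ = (B − 1)/(n − 1) = (4.7603 − 1)/(5 − 1) = 3.7603/4 = 0.9401

0.94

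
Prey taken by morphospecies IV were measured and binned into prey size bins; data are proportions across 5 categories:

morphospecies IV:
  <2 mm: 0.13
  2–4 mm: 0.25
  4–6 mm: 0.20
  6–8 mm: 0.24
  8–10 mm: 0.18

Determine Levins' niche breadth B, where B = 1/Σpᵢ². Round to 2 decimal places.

4.78

Σpᵢ² = 0.13² + 0.25² + 0.20² + 0.24² + 0.18² = 0.0169 + 0.0625 + 0.0400 + 0.0576 + 0.0324 = 0.2094
B = 1 / 0.2094 = 4.7755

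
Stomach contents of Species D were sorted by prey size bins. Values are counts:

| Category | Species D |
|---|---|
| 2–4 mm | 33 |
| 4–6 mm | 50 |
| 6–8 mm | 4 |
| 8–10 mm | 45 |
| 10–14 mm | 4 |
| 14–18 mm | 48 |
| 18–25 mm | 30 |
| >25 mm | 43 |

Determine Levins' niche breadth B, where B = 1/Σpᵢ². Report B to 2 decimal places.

6.17

Proportions for Species D (n=257): 33/257=0.1284, 50/257=0.1946, 4/257=0.0156, 45/257=0.1751, 4/257=0.0156, 48/257=0.1868, 30/257=0.1167, 43/257=0.1673
Σpᵢ² = 0.1284² + 0.1946² + 0.0156² + 0.1751² + 0.0156² + 0.1868² + 0.1167² + 0.1673² = 0.016487 + 0.037869 + 0.000243 + 0.030660 + 0.000243 + 0.034894 + 0.013619 + 0.027989 = 0.162004
B = 1 / 0.162004 = 6.1727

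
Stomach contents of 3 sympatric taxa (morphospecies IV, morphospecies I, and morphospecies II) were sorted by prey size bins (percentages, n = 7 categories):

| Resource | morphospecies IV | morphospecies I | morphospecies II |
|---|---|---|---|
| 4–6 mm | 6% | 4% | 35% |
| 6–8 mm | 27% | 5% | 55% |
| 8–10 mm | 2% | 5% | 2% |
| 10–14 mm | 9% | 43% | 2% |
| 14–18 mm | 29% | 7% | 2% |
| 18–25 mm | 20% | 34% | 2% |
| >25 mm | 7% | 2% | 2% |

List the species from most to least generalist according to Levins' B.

Convert percentages to proportions (divide by 100).
Σp_IVᵢ² = 0.06² + 0.27² + 0.02² + 0.09² + 0.29² + 0.20² + 0.07² = 0.0036 + 0.0729 + 0.0004 + 0.0081 + 0.0841 + 0.0400 + 0.0049 = 0.2140
B_IV = 1 / 0.2140 = 4.6729
Σp_Iᵢ² = 0.04² + 0.05² + 0.05² + 0.43² + 0.07² + 0.34² + 0.02² = 0.0016 + 0.0025 + 0.0025 + 0.1849 + 0.0049 + 0.1156 + 0.0004 = 0.3124
B_I = 1 / 0.3124 = 3.2010
Σp_IIᵢ² = 0.35² + 0.55² + 0.02² + 0.02² + 0.02² + 0.02² + 0.02² = 0.1225 + 0.3025 + 0.0004 + 0.0004 + 0.0004 + 0.0004 + 0.0004 = 0.4270
B_II = 1 / 0.4270 = 2.3419
Ranking by B (broadest → narrowest): morphospecies IV (4.67) > morphospecies I (3.20) > morphospecies II (2.34)

morphospecies IV > morphospecies I > morphospecies II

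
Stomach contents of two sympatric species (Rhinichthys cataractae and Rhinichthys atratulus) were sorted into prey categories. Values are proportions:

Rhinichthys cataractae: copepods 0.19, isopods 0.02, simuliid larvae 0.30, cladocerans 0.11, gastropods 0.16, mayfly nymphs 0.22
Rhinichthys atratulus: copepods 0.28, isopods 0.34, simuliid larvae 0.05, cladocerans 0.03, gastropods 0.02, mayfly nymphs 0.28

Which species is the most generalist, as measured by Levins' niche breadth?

Rhinichthys cataractae

Σp_cataᵢ² = 0.19² + 0.02² + 0.30² + 0.11² + 0.16² + 0.22² = 0.0361 + 0.0004 + 0.0900 + 0.0121 + 0.0256 + 0.0484 = 0.2126
B_cata = 1 / 0.2126 = 4.7037
Σp_atraᵢ² = 0.28² + 0.34² + 0.05² + 0.03² + 0.02² + 0.28² = 0.0784 + 0.1156 + 0.0025 + 0.0009 + 0.0004 + 0.0784 = 0.2762
B_atra = 1 / 0.2762 = 3.6206
Highest B → broadest niche (most generalist): Rhinichthys cataractae (B = 4.70).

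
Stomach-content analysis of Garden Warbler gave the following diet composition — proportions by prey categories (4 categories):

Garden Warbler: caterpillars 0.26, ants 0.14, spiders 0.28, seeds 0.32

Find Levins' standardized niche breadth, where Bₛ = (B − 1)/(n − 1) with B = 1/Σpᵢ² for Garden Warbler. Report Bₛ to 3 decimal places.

Σpᵢ² = 0.26² + 0.14² + 0.28² + 0.32² = 0.0676 + 0.0196 + 0.0784 + 0.1024 = 0.2680
B = 1 / 0.2680 = 3.73134
Bₛ = (B − 1)/(n − 1) = (3.73134 − 1)/(4 − 1) = 2.73134/3 = 0.91045

0.910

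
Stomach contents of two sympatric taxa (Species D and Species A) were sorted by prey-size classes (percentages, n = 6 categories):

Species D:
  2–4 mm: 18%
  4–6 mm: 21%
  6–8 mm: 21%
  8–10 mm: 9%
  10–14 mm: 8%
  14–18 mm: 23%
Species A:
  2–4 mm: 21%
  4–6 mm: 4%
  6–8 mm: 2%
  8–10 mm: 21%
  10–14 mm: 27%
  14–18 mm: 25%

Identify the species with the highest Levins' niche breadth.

Convert percentages to proportions (divide by 100).
Σp_Dᵢ² = 0.18² + 0.21² + 0.21² + 0.09² + 0.08² + 0.23² = 0.0324 + 0.0441 + 0.0441 + 0.0081 + 0.0064 + 0.0529 = 0.1880
B_D = 1 / 0.1880 = 5.3191
Σp_Aᵢ² = 0.21² + 0.04² + 0.02² + 0.21² + 0.27² + 0.25² = 0.0441 + 0.0016 + 0.0004 + 0.0441 + 0.0729 + 0.0625 = 0.2256
B_A = 1 / 0.2256 = 4.4326
Highest B → broadest niche (most generalist): Species D (B = 5.32).

Species D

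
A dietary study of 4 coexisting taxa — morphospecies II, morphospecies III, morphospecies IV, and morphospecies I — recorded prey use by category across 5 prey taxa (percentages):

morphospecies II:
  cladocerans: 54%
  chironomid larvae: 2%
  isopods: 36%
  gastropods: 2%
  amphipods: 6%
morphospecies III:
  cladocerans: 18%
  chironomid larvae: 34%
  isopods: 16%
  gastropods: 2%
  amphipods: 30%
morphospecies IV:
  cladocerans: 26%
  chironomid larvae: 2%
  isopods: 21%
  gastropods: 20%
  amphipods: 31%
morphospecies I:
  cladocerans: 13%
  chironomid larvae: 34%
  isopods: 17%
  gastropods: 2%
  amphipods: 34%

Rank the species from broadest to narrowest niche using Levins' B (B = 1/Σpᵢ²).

morphospecies IV > morphospecies III > morphospecies I > morphospecies II

Convert percentages to proportions (divide by 100).
Σp_IIᵢ² = 0.54² + 0.02² + 0.36² + 0.02² + 0.06² = 0.2916 + 0.0004 + 0.1296 + 0.0004 + 0.0036 = 0.4256
B_II = 1 / 0.4256 = 2.3496
Σp_IIIᵢ² = 0.18² + 0.34² + 0.16² + 0.02² + 0.30² = 0.0324 + 0.1156 + 0.0256 + 0.0004 + 0.0900 = 0.2640
B_III = 1 / 0.2640 = 3.7879
Σp_IVᵢ² = 0.26² + 0.02² + 0.21² + 0.20² + 0.31² = 0.0676 + 0.0004 + 0.0441 + 0.0400 + 0.0961 = 0.2482
B_IV = 1 / 0.2482 = 4.0290
Σp_Iᵢ² = 0.13² + 0.34² + 0.17² + 0.02² + 0.34² = 0.0169 + 0.1156 + 0.0289 + 0.0004 + 0.1156 = 0.2774
B_I = 1 / 0.2774 = 3.6049
Ranking by B (broadest → narrowest): morphospecies IV (4.03) > morphospecies III (3.79) > morphospecies I (3.60) > morphospecies II (2.35)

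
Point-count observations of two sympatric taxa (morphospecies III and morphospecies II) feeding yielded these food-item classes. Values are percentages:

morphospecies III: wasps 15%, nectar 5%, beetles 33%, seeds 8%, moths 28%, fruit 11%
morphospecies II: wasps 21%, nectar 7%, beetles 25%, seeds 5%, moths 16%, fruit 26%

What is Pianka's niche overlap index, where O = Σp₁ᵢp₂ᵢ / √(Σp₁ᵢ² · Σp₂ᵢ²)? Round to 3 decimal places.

Convert percentages to proportions (divide by 100).
Σ p₁ᵢp₂ᵢ = 0.0315 + 0.0035 + 0.0825 + 0.0040 + 0.0448 + 0.0286 = 0.1949
Σp_1ᵢ² = 0.15² + 0.05² + 0.33² + 0.08² + 0.28² + 0.11² = 0.0225 + 0.0025 + 0.1089 + 0.0064 + 0.0784 + 0.0121 = 0.2308
Σp_2ᵢ² = 0.21² + 0.07² + 0.25² + 0.05² + 0.16² + 0.26² = 0.0441 + 0.0049 + 0.0625 + 0.0025 + 0.0256 + 0.0676 = 0.2072
O = 0.1949 / √(0.2308 × 0.2072) = 0.1949 / 0.218682 = 0.89125

0.891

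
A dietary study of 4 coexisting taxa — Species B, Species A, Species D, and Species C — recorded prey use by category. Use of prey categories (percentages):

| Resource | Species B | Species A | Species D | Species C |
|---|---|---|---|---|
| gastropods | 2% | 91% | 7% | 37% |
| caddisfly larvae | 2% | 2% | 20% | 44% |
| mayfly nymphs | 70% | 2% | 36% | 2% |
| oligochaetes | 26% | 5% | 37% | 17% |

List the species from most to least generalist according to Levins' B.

Species D > Species C > Species B > Species A

Convert percentages to proportions (divide by 100).
Σp_Bᵢ² = 0.02² + 0.02² + 0.70² + 0.26² = 0.0004 + 0.0004 + 0.4900 + 0.0676 = 0.5584
B_B = 1 / 0.5584 = 1.7908
Σp_Aᵢ² = 0.91² + 0.02² + 0.02² + 0.05² = 0.8281 + 0.0004 + 0.0004 + 0.0025 = 0.8314
B_A = 1 / 0.8314 = 1.2028
Σp_Dᵢ² = 0.07² + 0.20² + 0.36² + 0.37² = 0.0049 + 0.0400 + 0.1296 + 0.1369 = 0.3114
B_D = 1 / 0.3114 = 3.2113
Σp_Cᵢ² = 0.37² + 0.44² + 0.02² + 0.17² = 0.1369 + 0.1936 + 0.0004 + 0.0289 = 0.3598
B_C = 1 / 0.3598 = 2.7793
Ranking by B (broadest → narrowest): Species D (3.21) > Species C (2.78) > Species B (1.79) > Species A (1.20)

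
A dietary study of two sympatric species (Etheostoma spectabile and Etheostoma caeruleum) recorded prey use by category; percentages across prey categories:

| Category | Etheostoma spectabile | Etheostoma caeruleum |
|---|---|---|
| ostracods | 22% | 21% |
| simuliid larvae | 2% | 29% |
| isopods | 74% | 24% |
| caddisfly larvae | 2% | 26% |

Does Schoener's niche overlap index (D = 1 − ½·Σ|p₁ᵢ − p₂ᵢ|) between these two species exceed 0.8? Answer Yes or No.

No

Convert percentages to proportions (divide by 100).
Σ|p₁ᵢ − p₂ᵢ| = 0.01 + 0.27 + 0.50 + 0.24 = 1.02
D = 1 − ½ × 1.02 = 1 − 0.510 = 0.4900
D = 0.4900 < 0.8 → No.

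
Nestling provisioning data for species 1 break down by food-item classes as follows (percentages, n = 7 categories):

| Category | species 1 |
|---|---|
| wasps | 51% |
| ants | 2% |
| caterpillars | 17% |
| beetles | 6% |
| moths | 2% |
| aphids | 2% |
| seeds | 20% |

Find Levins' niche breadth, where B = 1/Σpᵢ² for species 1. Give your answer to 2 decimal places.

Convert percentages to proportions (divide by 100).
Σpᵢ² = 0.51² + 0.02² + 0.17² + 0.06² + 0.02² + 0.02² + 0.20² = 0.2601 + 0.0004 + 0.0289 + 0.0036 + 0.0004 + 0.0004 + 0.0400 = 0.3338
B = 1 / 0.3338 = 2.9958

3.00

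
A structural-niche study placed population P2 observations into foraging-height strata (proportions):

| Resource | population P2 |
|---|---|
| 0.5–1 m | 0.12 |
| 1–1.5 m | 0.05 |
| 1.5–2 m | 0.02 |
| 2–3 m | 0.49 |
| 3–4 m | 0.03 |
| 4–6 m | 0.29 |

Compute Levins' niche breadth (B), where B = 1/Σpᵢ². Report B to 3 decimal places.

Σpᵢ² = 0.12² + 0.05² + 0.02² + 0.49² + 0.03² + 0.29² = 0.0144 + 0.0025 + 0.0004 + 0.2401 + 0.0009 + 0.0841 = 0.3424
B = 1 / 0.3424 = 2.92056

2.921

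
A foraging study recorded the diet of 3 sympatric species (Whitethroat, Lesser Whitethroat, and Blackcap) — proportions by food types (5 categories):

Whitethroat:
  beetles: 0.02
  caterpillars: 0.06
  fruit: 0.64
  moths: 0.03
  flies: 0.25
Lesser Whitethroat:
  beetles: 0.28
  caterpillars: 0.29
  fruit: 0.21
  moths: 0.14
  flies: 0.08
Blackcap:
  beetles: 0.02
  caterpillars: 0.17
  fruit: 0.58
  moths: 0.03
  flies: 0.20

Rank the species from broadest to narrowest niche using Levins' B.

Σp_Whitᵢ² = 0.02² + 0.06² + 0.64² + 0.03² + 0.25² = 0.0004 + 0.0036 + 0.4096 + 0.0009 + 0.0625 = 0.4770
B_Whit = 1 / 0.4770 = 2.0964
Σp_Lessᵢ² = 0.28² + 0.29² + 0.21² + 0.14² + 0.08² = 0.0784 + 0.0841 + 0.0441 + 0.0196 + 0.0064 = 0.2326
B_Less = 1 / 0.2326 = 4.2992
Σp_Blacᵢ² = 0.02² + 0.17² + 0.58² + 0.03² + 0.20² = 0.0004 + 0.0289 + 0.3364 + 0.0009 + 0.0400 = 0.4066
B_Blac = 1 / 0.4066 = 2.4594
Ranking by B (broadest → narrowest): Lesser Whitethroat (4.30) > Blackcap (2.46) > Whitethroat (2.10)

Lesser Whitethroat > Blackcap > Whitethroat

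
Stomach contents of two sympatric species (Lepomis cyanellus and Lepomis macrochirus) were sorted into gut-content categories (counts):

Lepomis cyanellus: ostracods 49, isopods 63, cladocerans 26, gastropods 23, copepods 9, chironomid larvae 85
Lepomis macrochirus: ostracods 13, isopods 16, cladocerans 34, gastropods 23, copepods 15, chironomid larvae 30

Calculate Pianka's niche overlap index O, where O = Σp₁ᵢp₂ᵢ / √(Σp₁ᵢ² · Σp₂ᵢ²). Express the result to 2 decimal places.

0.83

Proportions for Lepomis cyanellus (n=255): 49/255=0.1922, 63/255=0.2471, 26/255=0.1020, 23/255=0.0902, 9/255=0.0353, 85/255=0.3333
Proportions for Lepomis macrochirus (n=131): 13/131=0.0992, 16/131=0.1221, 34/131=0.2595, 23/131=0.1756, 15/131=0.1145, 30/131=0.2290
Σ p₁ᵢp₂ᵢ = 0.019066 + 0.030171 + 0.026469 + 0.015839 + 0.004042 + 0.076326 = 0.171913
Σp_1ᵢ² = 0.1922² + 0.2471² + 0.1020² + 0.0902² + 0.0353² + 0.3333² = 0.036941 + 0.061058 + 0.010404 + 0.008136 + 0.001246 + 0.111089 = 0.228874
Σp_2ᵢ² = 0.0992² + 0.1221² + 0.2595² + 0.1756² + 0.1145² + 0.2290² = 0.009841 + 0.014908 + 0.067340 + 0.030835 + 0.013110 + 0.052441 = 0.188475
O = 0.171913 / √(0.228874 × 0.188475) = 0.171913 / 0.2076946 = 0.8277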